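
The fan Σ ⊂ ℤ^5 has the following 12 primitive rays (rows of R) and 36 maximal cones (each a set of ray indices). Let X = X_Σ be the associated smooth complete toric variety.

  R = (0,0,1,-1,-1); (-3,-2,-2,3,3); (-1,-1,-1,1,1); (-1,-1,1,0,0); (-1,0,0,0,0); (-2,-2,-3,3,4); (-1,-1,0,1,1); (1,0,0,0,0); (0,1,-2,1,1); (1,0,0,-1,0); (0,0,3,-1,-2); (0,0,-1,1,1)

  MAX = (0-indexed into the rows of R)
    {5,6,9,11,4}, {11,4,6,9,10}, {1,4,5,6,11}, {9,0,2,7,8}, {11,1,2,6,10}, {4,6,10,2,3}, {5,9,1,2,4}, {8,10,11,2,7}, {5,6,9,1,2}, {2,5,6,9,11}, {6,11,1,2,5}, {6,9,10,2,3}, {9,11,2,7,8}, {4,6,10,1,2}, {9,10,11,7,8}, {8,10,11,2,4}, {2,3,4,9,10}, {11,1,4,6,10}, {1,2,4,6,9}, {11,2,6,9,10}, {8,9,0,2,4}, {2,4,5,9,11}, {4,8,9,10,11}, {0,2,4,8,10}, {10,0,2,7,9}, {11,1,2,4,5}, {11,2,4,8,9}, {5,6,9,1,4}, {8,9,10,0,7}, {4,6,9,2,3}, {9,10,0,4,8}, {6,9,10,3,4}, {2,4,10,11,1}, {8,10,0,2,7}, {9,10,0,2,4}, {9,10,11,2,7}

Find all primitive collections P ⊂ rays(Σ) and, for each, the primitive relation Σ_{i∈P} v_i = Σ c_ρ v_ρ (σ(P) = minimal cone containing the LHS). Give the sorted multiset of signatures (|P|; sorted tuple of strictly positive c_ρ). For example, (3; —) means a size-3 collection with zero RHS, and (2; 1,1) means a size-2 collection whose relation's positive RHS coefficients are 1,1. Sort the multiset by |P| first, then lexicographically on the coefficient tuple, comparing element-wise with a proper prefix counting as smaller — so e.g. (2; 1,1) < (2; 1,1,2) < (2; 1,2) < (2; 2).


The 25 primitive collections of Σ (r=12, n=5):

  P={0,11}:  v_{0} + v_{11} = 0  so sig = (2; —)
  P={4,7}:  v_{4} + v_{7} = 0  so sig = (2; —)
  P={0,6}:  v_{0} + v_{6} = v_{3}  so sig = (2; 1)
  P={3,11}:  v_{3} + v_{11} = v_{6}  so sig = (2; 1)
  P={0,5}:  v_{0} + v_{5} = v_{1} + v_{9}  so sig = (2; 1,1)
  P={3,8}:  v_{3} + v_{8} = v_{4} + v_{11}  so sig = (2; 1,1)
  P={0,1}:  v_{0} + v_{1} = v_{2} + v_{4} + v_{6}  so sig = (2; 1,1,1)
  P={1,7}:  v_{1} + v_{7} = v_{2} + v_{6} + v_{11}  so sig = (2; 1,1,1)
  P={3,5}:  v_{3} + v_{5} = v_{1} + v_{6} + v_{9}  so sig = (2; 1,1,1)
  P={0,3}:  v_{0} + v_{3} = v_{2} + v_{4} + v_{9} + v_{10}  so sig = (2; 1,1,1,1)
  P={3,7}:  v_{3} + v_{7} = v_{2} + v_{9} + v_{10} + v_{11}  so sig = (2; 1,1,1,1)
  P={5,7}:  v_{5} + v_{7} = v_{2} + v_{6} + v_{9} + 2·v_{11}  so sig = (2; 1,1,1,2)
  P={6,7}:  v_{6} + v_{7} = v_{2} + v_{9} + v_{10} + 2·v_{11}  so sig = (2; 1,1,1,2)
  P={1,3}:  v_{1} + v_{3} = v_{2} + v_{4} + 2·v_{6}  so sig = (2; 1,1,2)
  P={5,8}:  v_{5} + v_{8} = v_{2} + 2·v_{4} + v_{9} + 4·v_{11}  so sig = (2; 1,1,2,4)
  P={6,8}:  v_{6} + v_{8} = v_{4} + 2·v_{11}  so sig = (2; 1,2)
  P={1,8}:  v_{1} + v_{8} = v_{2} + 2·v_{4} + 3·v_{11}  so sig = (2; 1,2,3)
  P={5,10}:  v_{5} + v_{10} = 2·v_{6}  so sig = (2; 2)
  P={1,9,11}:  v_{1} + v_{9} + v_{11} = v_{5}  so sig = (3; 1)
  P={1,9,10}:  v_{1} + v_{9} + v_{10} = v_{3} + v_{6}  so sig = (3; 1,1)
  P={2,8,9,10}:  v_{2} + v_{8} + v_{9} + v_{10} = 0  so sig = (4; —)
  P={2,4,6,11}:  v_{2} + v_{4} + v_{6} + v_{11} = v_{1}  so sig = (4; 1)
  P={2,4,5,6}:  v_{2} + v_{4} + v_{5} + v_{6} = 2·v_{1} + v_{9}  so sig = (4; 1,2)
  P={2,4,9,10,11}:  v_{2} + v_{4} + v_{9} + v_{10} + v_{11} = v_{3}  so sig = (5; 1)
  P={2,4,6,9,10}:  v_{2} + v_{4} + v_{6} + v_{9} + v_{10} = 2·v_{3}  so sig = (5; 2)

Sorted signature multiset PRS(X):
[(2; —), (2; —), (2; 1), (2; 1), (2; 1,1), (2; 1,1), (2; 1,1,1), (2; 1,1,1), (2; 1,1,1), (2; 1,1,1,1), (2; 1,1,1,1), (2; 1,1,1,2), (2; 1,1,1,2), (2; 1,1,2), (2; 1,1,2,4), (2; 1,2), (2; 1,2,3), (2; 2), (3; 1), (3; 1,1), (4; —), (4; 1), (4; 1,2), (5; 1), (5; 2)]


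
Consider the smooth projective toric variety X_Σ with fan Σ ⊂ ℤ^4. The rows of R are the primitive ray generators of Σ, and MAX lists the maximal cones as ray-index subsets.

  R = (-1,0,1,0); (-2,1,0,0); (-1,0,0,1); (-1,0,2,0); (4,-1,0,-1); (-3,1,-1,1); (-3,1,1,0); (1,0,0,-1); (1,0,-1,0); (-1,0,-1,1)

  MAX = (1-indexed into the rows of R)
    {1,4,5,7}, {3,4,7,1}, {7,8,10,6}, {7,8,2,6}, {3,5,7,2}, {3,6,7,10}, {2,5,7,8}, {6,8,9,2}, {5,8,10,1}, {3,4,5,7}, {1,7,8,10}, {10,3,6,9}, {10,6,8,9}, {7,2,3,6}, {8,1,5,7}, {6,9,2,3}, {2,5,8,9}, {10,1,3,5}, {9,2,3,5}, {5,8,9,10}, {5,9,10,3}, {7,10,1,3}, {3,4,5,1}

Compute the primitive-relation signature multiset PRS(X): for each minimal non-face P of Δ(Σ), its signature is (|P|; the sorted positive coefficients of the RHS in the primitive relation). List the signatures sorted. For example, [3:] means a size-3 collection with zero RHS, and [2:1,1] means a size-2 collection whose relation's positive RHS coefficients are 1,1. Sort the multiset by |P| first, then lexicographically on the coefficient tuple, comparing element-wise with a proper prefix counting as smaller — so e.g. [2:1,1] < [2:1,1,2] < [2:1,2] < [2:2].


14 collections generate NE(X_Σ); each relation:

  {1,9}:  v_{1} + v_{9} = 0  ⇒ sig = [2:]
  {3,8}:  v_{3} + v_{8} = 0  ⇒ sig = [2:]
  {1,2}:  v_{1} + v_{2} = v_{7}  ⇒ sig = [2:1]
  {2,10}:  v_{2} + v_{10} = v_{6}  ⇒ sig = [2:1]
  {5,6}:  v_{5} + v_{6} = v_{9}  ⇒ sig = [2:1]
  {7,9}:  v_{7} + v_{9} = v_{2}  ⇒ sig = [2:1]
  {1,6}:  v_{1} + v_{6} = v_{7} + v_{10}  ⇒ sig = [2:1,1]
  {4,6}:  v_{4} + v_{6} = v_{3} + v_{7}  ⇒ sig = [2:1,1]
  {4,10}:  v_{4} + v_{10} = v_{1} + v_{3}  ⇒ sig = [2:1,1]
  {4,8}:  v_{4} + v_{8} = v_{1} + v_{5} + v_{7}  ⇒ sig = [2:1,1,1]
  {4,9}:  v_{4} + v_{9} = v_{3} + v_{5} + v_{7}  ⇒ sig = [2:1,1,1]
  {2,4}:  v_{2} + v_{4} = v_{3} + v_{5} + 2·v_{7}  ⇒ sig = [2:1,1,2]
  {5,7,10}:  v_{5} + v_{7} + v_{10} = 0  ⇒ sig = [3:]
  {1,3,5,7}:  v_{1} + v_{3} + v_{5} + v_{7} = v_{4}  ⇒ sig = [4:1]

so the primitive-relation signature multiset is
    [2:]
    [2:]
    [2:1]
    [2:1]
    [2:1]
    [2:1]
    [2:1,1]
    [2:1,1]
    [2:1,1]
    [2:1,1,1]
    [2:1,1,1]
    [2:1,1,2]
    [3:]
    [4:1]


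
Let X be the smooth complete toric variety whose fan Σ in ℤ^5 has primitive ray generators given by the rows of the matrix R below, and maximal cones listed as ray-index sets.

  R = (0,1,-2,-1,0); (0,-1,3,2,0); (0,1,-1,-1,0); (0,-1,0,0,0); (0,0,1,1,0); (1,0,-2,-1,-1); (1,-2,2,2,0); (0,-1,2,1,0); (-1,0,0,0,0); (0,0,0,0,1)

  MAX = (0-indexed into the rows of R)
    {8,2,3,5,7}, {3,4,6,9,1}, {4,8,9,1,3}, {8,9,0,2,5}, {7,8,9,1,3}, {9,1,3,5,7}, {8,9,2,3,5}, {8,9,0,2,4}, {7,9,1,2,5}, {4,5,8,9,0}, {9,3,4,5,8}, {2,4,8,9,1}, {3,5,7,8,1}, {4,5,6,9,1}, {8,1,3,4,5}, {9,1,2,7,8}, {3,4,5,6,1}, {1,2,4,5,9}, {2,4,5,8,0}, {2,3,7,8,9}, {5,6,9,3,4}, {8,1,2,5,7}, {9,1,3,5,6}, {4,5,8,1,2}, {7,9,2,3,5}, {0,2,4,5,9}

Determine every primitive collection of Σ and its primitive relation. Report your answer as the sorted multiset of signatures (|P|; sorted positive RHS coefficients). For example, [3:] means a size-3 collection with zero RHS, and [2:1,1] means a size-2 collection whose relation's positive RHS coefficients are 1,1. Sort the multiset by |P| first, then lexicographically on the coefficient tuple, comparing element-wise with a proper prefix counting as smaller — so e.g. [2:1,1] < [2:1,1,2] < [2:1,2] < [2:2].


14 collections generate NE(X_Σ); each relation:

  {0,7}:  v_{0} + v_{7} = 0 — sig = [2:]
  {0,1}:  v_{0} + v_{1} = v_{4} — sig = [2:1]
  {4,7}:  v_{4} + v_{7} = v_{1} — sig = [2:1]
  {0,3}:  v_{0} + v_{3} = v_{5} + v_{8} + v_{9} — sig = [2:1,1,1]
  {2,6}:  v_{2} + v_{6} = v_{1} + v_{5} + v_{9} — sig = [2:1,1,1]
  {0,6}:  v_{0} + v_{6} = v_{3} + 2·v_{4} + v_{5} + v_{9} — sig = [2:1,1,1,2]
  {6,7}:  v_{6} + v_{7} = 2·v_{1} + v_{3} + v_{5} + v_{9} — sig = [2:1,1,1,2]
  {6,8}:  v_{6} + v_{8} = 2·v_{3} + 2·v_{4} — sig = [2:2,2]
  {2,3,4}:  v_{2} + v_{3} + v_{4} = 0 — sig = [3:]
  {1,2,3}:  v_{1} + v_{2} + v_{3} = v_{7} — sig = [3:1]
  {5,7,8,9}:  v_{5} + v_{7} + v_{8} + v_{9} = v_{3} — sig = [4:1]
  {1,5,8,9}:  v_{1} + v_{5} + v_{8} + v_{9} = v_{3} + v_{4} — sig = [4:1,1]
  {1,3,4,5,9}:  v_{1} + v_{3} + v_{4} + v_{5} + v_{9} = v_{6} — sig = [5:1]
  {2,4,5,8,9}:  v_{2} + v_{4} + v_{5} + v_{8} + v_{9} = v_{0} — sig = [5:1]

Sorted signature multiset PRS(X):
{ [2:],  [2:1] ×2,  [2:1,1,1] ×2,  [2:1,1,1,2] ×2,  [2:2,2],  [3:],  [3:1],  [4:1],  [4:1,1],  [5:1] ×2 }


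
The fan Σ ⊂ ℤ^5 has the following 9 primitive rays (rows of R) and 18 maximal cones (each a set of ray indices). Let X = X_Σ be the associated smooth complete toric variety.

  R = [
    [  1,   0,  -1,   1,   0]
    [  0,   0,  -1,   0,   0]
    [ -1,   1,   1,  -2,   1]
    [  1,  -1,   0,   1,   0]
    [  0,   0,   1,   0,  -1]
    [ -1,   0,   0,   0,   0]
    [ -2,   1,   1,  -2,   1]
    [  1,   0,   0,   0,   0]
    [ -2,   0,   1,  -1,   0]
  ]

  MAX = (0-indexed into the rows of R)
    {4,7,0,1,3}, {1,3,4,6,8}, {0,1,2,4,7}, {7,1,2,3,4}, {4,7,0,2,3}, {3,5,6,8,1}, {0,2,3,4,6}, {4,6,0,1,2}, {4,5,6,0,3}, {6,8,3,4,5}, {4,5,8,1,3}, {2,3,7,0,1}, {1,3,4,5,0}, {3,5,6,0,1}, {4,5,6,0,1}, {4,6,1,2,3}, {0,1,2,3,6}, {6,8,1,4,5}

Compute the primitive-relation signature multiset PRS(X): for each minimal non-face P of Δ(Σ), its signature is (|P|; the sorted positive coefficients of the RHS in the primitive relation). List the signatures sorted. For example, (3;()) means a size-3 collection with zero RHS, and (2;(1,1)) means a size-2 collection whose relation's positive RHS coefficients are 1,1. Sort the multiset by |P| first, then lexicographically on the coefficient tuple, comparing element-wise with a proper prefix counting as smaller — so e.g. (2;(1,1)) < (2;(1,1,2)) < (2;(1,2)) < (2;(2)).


Primitive collections (9):

  P={5,7}:  v_{5} + v_{7} = 0  so sig = (2;())
  P={0,8}:  v_{0} + v_{8} = v_{5}  so sig = (2;(1))
  P={2,5}:  v_{2} + v_{5} = v_{6}  so sig = (2;(1))
  P={6,7}:  v_{6} + v_{7} = v_{2}  so sig = (2;(1))
  P={7,8}:  v_{7} + v_{8} = v_{1} + v_{3} + v_{4} + v_{6}  so sig = (2;(1,1,1,1))
  P={2,8}:  v_{2} + v_{8} = v_{1} + v_{3} + v_{4} + 2·v_{6}  so sig = (2;(1,1,1,2))
  P={0,1,3,4,6}:  v_{0} + v_{1} + v_{3} + v_{4} + v_{6} = 0  so sig = (5;())
  P={0,1,2,3,4}:  v_{0} + v_{1} + v_{2} + v_{3} + v_{4} = v_{7}  so sig = (5;(1))
  P={1,3,4,5,6}:  v_{1} + v_{3} + v_{4} + v_{5} + v_{6} = v_{8}  so sig = (5;(1))

Hence PRS(X_Σ) =
    |P|=2: 6 collections, coeffs (), (1), (1), (1), (1,1,1,1), (1,1,1,2)
    |P|=5: 3 collections, coeffs (), (1), (1)


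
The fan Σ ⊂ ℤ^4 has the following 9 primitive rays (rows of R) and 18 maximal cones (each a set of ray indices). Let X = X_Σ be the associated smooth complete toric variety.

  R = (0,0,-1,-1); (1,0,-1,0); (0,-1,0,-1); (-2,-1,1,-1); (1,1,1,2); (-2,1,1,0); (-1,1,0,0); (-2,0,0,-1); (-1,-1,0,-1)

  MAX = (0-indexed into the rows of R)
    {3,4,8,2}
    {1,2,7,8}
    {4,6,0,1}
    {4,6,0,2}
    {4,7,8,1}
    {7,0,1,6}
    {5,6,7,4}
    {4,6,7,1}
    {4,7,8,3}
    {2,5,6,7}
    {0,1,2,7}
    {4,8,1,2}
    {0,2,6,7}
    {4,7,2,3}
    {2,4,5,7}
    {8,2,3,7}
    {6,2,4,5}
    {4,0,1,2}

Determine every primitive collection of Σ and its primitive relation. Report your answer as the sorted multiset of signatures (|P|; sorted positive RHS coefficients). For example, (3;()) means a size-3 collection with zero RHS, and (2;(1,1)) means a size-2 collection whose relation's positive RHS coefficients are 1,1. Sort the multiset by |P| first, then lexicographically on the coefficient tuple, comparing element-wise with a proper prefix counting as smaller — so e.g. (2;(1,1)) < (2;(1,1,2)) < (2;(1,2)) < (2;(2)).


Primitive collections (14):

  {1,3}:  v_{1} + v_{3} = v_{8}  so sig = (2;(1))
  {1,5}:  v_{1} + v_{5} = v_{6}  so sig = (2;(1))
  {6,8}:  v_{6} + v_{8} = v_{7}  so sig = (2;(1))
  {0,3}:  v_{0} + v_{3} = v_{2} + v_{7}  so sig = (2;(1,1))
  {0,8}:  v_{0} + v_{8} = v_{1} + v_{2} + v_{7}  so sig = (2;(1,1,1))
  {3,6}:  v_{3} + v_{6} = v_{2} + v_{4} + 2·v_{7}  so sig = (2;(1,1,2))
  {5,8}:  v_{5} + v_{8} = v_{2} + v_{4} + 2·v_{7}  so sig = (2;(1,1,2))
  {0,5}:  v_{0} + v_{5} = v_{2} + 2·v_{6}  so sig = (2;(1,2))
  {3,5}:  v_{3} + v_{5} = 2·v_{2} + 2·v_{4} + 3·v_{7}  so sig = (2;(2,2,3))
  {0,4,7}:  v_{0} + v_{4} + v_{7} = v_{6}  so sig = (3;(1))
  {1,2,6}:  v_{1} + v_{2} + v_{6} = v_{0}  so sig = (3;(1))
  {1,2,4,7}:  v_{1} + v_{2} + v_{4} + v_{7} = 0  so sig = (4;())
  {2,4,6,7}:  v_{2} + v_{4} + v_{6} + v_{7} = v_{5}  so sig = (4;(1))
  {2,4,7,8}:  v_{2} + v_{4} + v_{7} + v_{8} = v_{3}  so sig = (4;(1))

Signatures (|P|; sorted positive RHS coefficients), sorted:
    (2;(1))
    (2;(1))
    (2;(1))
    (2;(1,1))
    (2;(1,1,1))
    (2;(1,1,2))
    (2;(1,1,2))
    (2;(1,2))
    (2;(2,2,3))
    (3;(1))
    (3;(1))
    (4;())
    (4;(1))
    (4;(1))


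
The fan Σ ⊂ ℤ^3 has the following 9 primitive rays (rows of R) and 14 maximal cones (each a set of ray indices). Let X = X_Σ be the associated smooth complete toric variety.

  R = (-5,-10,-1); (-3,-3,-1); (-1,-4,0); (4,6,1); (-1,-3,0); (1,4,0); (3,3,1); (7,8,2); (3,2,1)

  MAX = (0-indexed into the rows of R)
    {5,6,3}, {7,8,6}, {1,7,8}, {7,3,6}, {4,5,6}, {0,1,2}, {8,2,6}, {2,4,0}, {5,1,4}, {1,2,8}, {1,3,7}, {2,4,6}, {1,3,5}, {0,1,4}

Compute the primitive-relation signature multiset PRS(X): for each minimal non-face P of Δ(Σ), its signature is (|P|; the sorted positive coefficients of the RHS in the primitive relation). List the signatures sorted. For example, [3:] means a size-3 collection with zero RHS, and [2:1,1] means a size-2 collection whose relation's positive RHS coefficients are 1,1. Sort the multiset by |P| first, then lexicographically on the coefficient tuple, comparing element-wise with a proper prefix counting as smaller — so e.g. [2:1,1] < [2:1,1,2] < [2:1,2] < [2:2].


The 16 primitive collections of Σ (r=9, n=3):

  • {1,6}:  v_{1} + v_{6} = 0  ⇒ sig = [2:]
  • {2,5}:  v_{2} + v_{5} = 0  ⇒ sig = [2:]
  • {0,3}:  v_{0} + v_{3} = v_{2}  ⇒ sig = [2:1]
  • {2,3}:  v_{2} + v_{3} = v_{8}  ⇒ sig = [2:1]
  • {3,4}:  v_{3} + v_{4} = v_{6}  ⇒ sig = [2:1]
  • {3,8}:  v_{3} + v_{8} = v_{7}  ⇒ sig = [2:1]
  • {5,8}:  v_{5} + v_{8} = v_{3}  ⇒ sig = [2:1]
  • {0,5}:  v_{0} + v_{5} = v_{1} + v_{4}  ⇒ sig = [2:1,1]
  • {0,6}:  v_{0} + v_{6} = v_{2} + v_{4}  ⇒ sig = [2:1,1]
  • {0,7}:  v_{0} + v_{7} = v_{2} + v_{8}  ⇒ sig = [2:1,1]
  • {4,7}:  v_{4} + v_{7} = v_{6} + v_{8}  ⇒ sig = [2:1,1]
  • {4,8}:  v_{4} + v_{8} = v_{2} + v_{6}  ⇒ sig = [2:1,1]
  • {0,8}:  v_{0} + v_{8} = 2·v_{2}  ⇒ sig = [2:2]
  • {2,7}:  v_{2} + v_{7} = 2·v_{8}  ⇒ sig = [2:2]
  • {5,7}:  v_{5} + v_{7} = 2·v_{3}  ⇒ sig = [2:2]
  • {1,2,4}:  v_{1} + v_{2} + v_{4} = v_{0}  ⇒ sig = [3:1]

Signatures (|P|; sorted positive RHS coefficients), sorted:
    |P|=2: 15 collections, coeffs (), (), (1), (1), (1), (1), (1), (1,1), (1,1), (1,1), (1,1), (1,1), (2), (2), (2)
    |P|=3: 1 collection, coeffs (1)


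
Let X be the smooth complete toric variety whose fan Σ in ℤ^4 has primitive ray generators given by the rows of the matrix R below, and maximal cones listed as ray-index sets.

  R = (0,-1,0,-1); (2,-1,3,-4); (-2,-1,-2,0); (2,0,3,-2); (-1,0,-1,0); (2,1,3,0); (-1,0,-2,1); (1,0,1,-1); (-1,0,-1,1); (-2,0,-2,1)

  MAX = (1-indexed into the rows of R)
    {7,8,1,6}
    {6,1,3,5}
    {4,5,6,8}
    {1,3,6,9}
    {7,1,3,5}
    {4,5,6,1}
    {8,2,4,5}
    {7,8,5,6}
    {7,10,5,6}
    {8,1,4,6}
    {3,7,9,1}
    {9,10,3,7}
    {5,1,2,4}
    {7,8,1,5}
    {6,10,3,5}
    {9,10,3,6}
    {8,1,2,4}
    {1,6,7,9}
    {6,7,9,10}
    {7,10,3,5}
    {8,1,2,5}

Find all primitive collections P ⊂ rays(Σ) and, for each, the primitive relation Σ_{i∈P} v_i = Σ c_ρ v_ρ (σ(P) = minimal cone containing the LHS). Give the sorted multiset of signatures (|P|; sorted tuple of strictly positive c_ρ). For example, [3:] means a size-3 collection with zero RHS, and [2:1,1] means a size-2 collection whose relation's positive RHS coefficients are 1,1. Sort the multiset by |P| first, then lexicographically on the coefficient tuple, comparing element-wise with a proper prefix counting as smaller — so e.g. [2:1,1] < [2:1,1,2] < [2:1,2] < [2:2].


Minimal non-faces — 18 found among 10 rays, 21 max cones:

  P = {8,9}:  v_{8} + v_{9} = 0  ⟹  sig = [2:]
  P = {1,10}:  v_{1} + v_{10} = v_{3}  ⟹  sig = [2:1]
  P = {4,7}:  v_{4} + v_{7} = v_{8}  ⟹  sig = [2:1]
  P = {5,9}:  v_{5} + v_{9} = v_{10}  ⟹  sig = [2:1]
  P = {8,10}:  v_{8} + v_{10} = v_{5}  ⟹  sig = [2:1]
  P = {3,8}:  v_{3} + v_{8} = v_{1} + v_{5}  ⟹  sig = [2:1,1]
  P = {2,9}:  v_{2} + v_{9} = v_{1} + v_{4} + v_{5}  ⟹  sig = [2:1,1,1]
  P = {4,9}:  v_{4} + v_{9} = v_{1} + v_{5} + v_{6}  ⟹  sig = [2:1,1,1]
  P = {2,7}:  v_{2} + v_{7} = v_{1} + v_{5} + 2·v_{8}  ⟹  sig = [2:1,1,2]
  P = {2,10}:  v_{2} + v_{10} = v_{1} + v_{4} + 2·v_{5}  ⟹  sig = [2:1,1,2]
  P = {4,10}:  v_{4} + v_{10} = v_{1} + 2·v_{5} + v_{6}  ⟹  sig = [2:1,1,2]
  P = {2,3}:  v_{2} + v_{3} = 2·v_{1} + v_{4} + 2·v_{5}  ⟹  sig = [2:1,2,2]
  P = {3,4}:  v_{3} + v_{4} = 2·v_{1} + 2·v_{5} + v_{6}  ⟹  sig = [2:1,2,2]
  P = {2,6}:  v_{2} + v_{6} = 2·v_{4}  ⟹  sig = [2:2]
  P = {3,6,7}:  v_{3} + v_{6} + v_{7} = v_{9}  ⟹  sig = [3:1]
  P = {1,5,6,7}:  v_{1} + v_{5} + v_{6} + v_{7} = 0  ⟹  sig = [4:]
  P = {1,4,5,8}:  v_{1} + v_{4} + v_{5} + v_{8} = v_{2}  ⟹  sig = [4:1]
  P = {1,5,6,8}:  v_{1} + v_{5} + v_{6} + v_{8} = v_{4}  ⟹  sig = [4:1]

Hence PRS(X_Σ) =
    [2:]
    [2:1]
    [2:1]
    [2:1]
    [2:1]
    [2:1,1]
    [2:1,1,1]
    [2:1,1,1]
    [2:1,1,2]
    [2:1,1,2]
    [2:1,1,2]
    [2:1,2,2]
    [2:1,2,2]
    [2:2]
    [3:1]
    [4:]
    [4:1]
    [4:1]


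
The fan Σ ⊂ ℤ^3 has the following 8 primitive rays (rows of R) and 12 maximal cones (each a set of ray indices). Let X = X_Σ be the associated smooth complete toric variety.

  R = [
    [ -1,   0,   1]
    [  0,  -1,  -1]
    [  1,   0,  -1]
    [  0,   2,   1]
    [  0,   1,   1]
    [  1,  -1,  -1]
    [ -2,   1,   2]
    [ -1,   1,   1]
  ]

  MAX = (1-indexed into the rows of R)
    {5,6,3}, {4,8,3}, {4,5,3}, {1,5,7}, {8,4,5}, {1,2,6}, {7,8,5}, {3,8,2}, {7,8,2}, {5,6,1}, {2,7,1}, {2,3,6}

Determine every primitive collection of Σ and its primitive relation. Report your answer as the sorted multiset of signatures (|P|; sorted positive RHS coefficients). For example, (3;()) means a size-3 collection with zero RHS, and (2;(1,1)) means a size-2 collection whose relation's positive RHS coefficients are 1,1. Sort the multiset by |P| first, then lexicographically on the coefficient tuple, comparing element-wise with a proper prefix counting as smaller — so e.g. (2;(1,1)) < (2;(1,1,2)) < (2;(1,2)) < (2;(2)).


The 11 primitive collections of Σ (r=8, n=3):

  P = {1,3}:  v_{1} + v_{3} = 0 — sig = (2;())
  P = {2,5}:  v_{2} + v_{5} = 0 — sig = (2;())
  P = {6,8}:  v_{6} + v_{8} = 0 — sig = (2;())
  P = {1,8}:  v_{1} + v_{8} = v_{7} — sig = (2;(1))
  P = {3,7}:  v_{3} + v_{7} = v_{8} — sig = (2;(1))
  P = {6,7}:  v_{6} + v_{7} = v_{1} — sig = (2;(1))
  P = {1,4}:  v_{1} + v_{4} = v_{5} + v_{8} — sig = (2;(1,1))
  P = {2,4}:  v_{2} + v_{4} = v_{3} + v_{8} — sig = (2;(1,1))
  P = {4,6}:  v_{4} + v_{6} = v_{3} + v_{5} — sig = (2;(1,1))
  P = {4,7}:  v_{4} + v_{7} = v_{5} + 2·v_{8} — sig = (2;(1,2))
  P = {3,5,8}:  v_{3} + v_{5} + v_{8} = v_{4} — sig = (3;(1))

Hence PRS(X_Σ) =
    (2;())
    (2;())
    (2;())
    (2;(1))
    (2;(1))
    (2;(1))
    (2;(1,1))
    (2;(1,1))
    (2;(1,1))
    (2;(1,2))
    (3;(1))


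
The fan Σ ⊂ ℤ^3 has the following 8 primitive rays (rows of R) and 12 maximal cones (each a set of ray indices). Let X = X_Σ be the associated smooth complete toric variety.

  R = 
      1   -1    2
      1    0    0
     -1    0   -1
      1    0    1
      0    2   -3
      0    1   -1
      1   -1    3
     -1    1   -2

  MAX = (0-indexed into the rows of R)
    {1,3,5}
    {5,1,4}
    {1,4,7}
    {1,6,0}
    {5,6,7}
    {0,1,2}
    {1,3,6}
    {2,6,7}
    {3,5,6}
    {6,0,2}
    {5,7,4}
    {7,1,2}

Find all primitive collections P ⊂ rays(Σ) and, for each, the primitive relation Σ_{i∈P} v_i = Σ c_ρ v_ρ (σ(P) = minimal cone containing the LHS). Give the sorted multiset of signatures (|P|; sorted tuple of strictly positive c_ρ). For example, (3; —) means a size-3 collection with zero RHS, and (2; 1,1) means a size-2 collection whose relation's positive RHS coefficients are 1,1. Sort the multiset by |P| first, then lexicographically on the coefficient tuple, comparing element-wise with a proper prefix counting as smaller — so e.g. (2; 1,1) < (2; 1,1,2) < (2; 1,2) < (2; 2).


14 minimal non-faces of Δ(Σ) (on 8 rays):

  • {0,7}:  v_{0} + v_{7} = 0 — sig = (2; —)
  • {2,3}:  v_{2} + v_{3} = 0 — sig = (2; —)
  • {0,5}:  v_{0} + v_{5} = v_{3} — sig = (2; 1)
  • {2,5}:  v_{2} + v_{5} = v_{7} — sig = (2; 1)
  • {3,7}:  v_{3} + v_{7} = v_{5} — sig = (2; 1)
  • {0,3}:  v_{0} + v_{3} = v_{1} + v_{6} — sig = (2; 1,1)
  • {0,4}:  v_{0} + v_{4} = v_{1} + v_{5} — sig = (2; 1,1)
  • {4,6}:  v_{4} + v_{6} = v_{3} + v_{5} — sig = (2; 1,1)
  • {2,4}:  v_{2} + v_{4} = v_{1} + 2·v_{7} — sig = (2; 1,2)
  • {3,4}:  v_{3} + v_{4} = v_{1} + 2·v_{5} — sig = (2; 1,2)
  • {1,2,6}:  v_{1} + v_{2} + v_{6} = v_{0} — sig = (3; 1)
  • {1,5,7}:  v_{1} + v_{5} + v_{7} = v_{4} — sig = (3; 1)
  • {1,6,7}:  v_{1} + v_{6} + v_{7} = v_{3} — sig = (3; 1)
  • {1,5,6}:  v_{1} + v_{5} + v_{6} = 2·v_{3} — sig = (3; 2)

Signatures (|P|; sorted positive RHS coefficients), sorted:
    |P|=2: 10 collections, coeffs (), (), (1), (1), (1), (1,1), (1,1), (1,1), (1,2), (1,2)
    |P|=3: 4 collections, coeffs (1), (1), (1), (2)


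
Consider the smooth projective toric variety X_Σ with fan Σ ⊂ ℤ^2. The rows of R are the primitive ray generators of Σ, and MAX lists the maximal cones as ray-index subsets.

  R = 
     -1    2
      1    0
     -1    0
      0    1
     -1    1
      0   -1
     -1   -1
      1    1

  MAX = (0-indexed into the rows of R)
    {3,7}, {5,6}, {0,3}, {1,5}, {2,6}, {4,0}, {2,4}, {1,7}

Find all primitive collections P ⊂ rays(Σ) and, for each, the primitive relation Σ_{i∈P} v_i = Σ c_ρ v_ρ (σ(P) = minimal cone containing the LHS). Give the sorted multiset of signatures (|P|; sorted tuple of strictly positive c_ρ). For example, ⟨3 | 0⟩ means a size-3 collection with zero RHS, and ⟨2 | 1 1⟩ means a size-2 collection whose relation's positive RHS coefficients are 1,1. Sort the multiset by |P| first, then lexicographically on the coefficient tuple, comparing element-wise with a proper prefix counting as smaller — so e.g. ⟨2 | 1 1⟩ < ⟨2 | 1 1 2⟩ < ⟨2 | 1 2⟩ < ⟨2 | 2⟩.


20 collections generate NE(X_Σ); each relation:

  P = {1,2}:  v_{1} + v_{2} = 0  so sig = ⟨2 | 0⟩
  P = {3,5}:  v_{3} + v_{5} = 0  so sig = ⟨2 | 0⟩
  P = {6,7}:  v_{6} + v_{7} = 0  so sig = ⟨2 | 0⟩
  P = {0,5}:  v_{0} + v_{5} = v_{4}  so sig = ⟨2 | 1⟩
  P = {1,3}:  v_{1} + v_{3} = v_{7}  so sig = ⟨2 | 1⟩
  P = {1,4}:  v_{1} + v_{4} = v_{3}  so sig = ⟨2 | 1⟩
  P = {1,6}:  v_{1} + v_{6} = v_{5}  so sig = ⟨2 | 1⟩
  P = {2,3}:  v_{2} + v_{3} = v_{4}  so sig = ⟨2 | 1⟩
  P = {2,5}:  v_{2} + v_{5} = v_{6}  so sig = ⟨2 | 1⟩
  P = {2,7}:  v_{2} + v_{7} = v_{3}  so sig = ⟨2 | 1⟩
  P = {3,4}:  v_{3} + v_{4} = v_{0}  so sig = ⟨2 | 1⟩
  P = {3,6}:  v_{3} + v_{6} = v_{2}  so sig = ⟨2 | 1⟩
  P = {4,5}:  v_{4} + v_{5} = v_{2}  so sig = ⟨2 | 1⟩
  P = {5,7}:  v_{5} + v_{7} = v_{1}  so sig = ⟨2 | 1⟩
  P = {0,6}:  v_{0} + v_{6} = v_{2} + v_{4}  so sig = ⟨2 | 1 1⟩
  P = {0,1}:  v_{0} + v_{1} = 2·v_{3}  so sig = ⟨2 | 2⟩
  P = {0,2}:  v_{0} + v_{2} = 2·v_{4}  so sig = ⟨2 | 2⟩
  P = {4,6}:  v_{4} + v_{6} = 2·v_{2}  so sig = ⟨2 | 2⟩
  P = {4,7}:  v_{4} + v_{7} = 2·v_{3}  so sig = ⟨2 | 2⟩
  P = {0,7}:  v_{0} + v_{7} = 3·v_{3}  so sig = ⟨2 | 3⟩

Hence PRS(X_Σ) =
    |P|=2: 20 collections, coeffs (), (), (), (1), (1), (1), (1), (1), (1), (1), (1), (1), (1), (1), (1,1), (2), (2), (2), (2), (3)


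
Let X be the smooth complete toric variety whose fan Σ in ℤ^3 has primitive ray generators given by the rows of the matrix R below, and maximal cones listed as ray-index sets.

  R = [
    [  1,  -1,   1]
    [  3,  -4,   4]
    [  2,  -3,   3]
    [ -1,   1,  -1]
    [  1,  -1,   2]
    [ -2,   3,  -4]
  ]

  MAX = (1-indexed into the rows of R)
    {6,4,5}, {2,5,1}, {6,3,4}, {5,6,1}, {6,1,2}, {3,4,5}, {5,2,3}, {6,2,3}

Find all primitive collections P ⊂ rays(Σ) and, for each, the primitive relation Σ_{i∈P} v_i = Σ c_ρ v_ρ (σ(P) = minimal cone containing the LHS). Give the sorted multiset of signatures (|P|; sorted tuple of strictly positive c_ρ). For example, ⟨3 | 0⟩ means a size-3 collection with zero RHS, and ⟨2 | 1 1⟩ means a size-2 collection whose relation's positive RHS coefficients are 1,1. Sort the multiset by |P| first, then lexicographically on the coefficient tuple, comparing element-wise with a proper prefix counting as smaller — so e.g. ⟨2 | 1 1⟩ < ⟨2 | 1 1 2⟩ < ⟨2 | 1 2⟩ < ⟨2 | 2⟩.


5 collections generate NE(X_Σ); each relation:

  • {1,4}:  v_{1} + v_{4} = 0  →  sig = ⟨2 | 0⟩
  • {1,3}:  v_{1} + v_{3} = v_{2}  →  sig = ⟨2 | 1⟩
  • {2,4}:  v_{2} + v_{4} = v_{3}  →  sig = ⟨2 | 1⟩
  • {3,5,6}:  v_{3} + v_{5} + v_{6} = v_{1}  →  sig = ⟨3 | 1⟩
  • {2,5,6}:  v_{2} + v_{5} + v_{6} = 2·v_{1}  →  sig = ⟨3 | 2⟩

Hence PRS(X_Σ) =
{ ⟨2 | 0⟩,  ⟨2 | 1⟩ ×2,  ⟨3 | 1⟩,  ⟨3 | 2⟩ }


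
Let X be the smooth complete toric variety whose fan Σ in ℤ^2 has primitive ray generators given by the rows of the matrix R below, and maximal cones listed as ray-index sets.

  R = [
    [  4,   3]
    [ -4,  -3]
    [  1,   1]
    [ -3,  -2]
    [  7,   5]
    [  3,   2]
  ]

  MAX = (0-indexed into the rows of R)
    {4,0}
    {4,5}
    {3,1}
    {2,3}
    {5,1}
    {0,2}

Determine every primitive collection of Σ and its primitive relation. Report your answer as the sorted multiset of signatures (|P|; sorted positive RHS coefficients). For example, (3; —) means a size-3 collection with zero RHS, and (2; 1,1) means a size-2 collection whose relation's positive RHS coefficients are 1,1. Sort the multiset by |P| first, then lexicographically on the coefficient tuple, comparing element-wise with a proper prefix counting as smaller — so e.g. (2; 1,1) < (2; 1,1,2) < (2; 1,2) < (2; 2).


9 collections generate NE(X_Σ); each relation:

  P={0,1}:  v_{0} + v_{1} = 0 ; sig = (2; —)
  P={3,5}:  v_{3} + v_{5} = 0 ; sig = (2; —)
  P={0,3}:  v_{0} + v_{3} = v_{2} ; sig = (2; 1)
  P={0,5}:  v_{0} + v_{5} = v_{4} ; sig = (2; 1)
  P={1,2}:  v_{1} + v_{2} = v_{3} ; sig = (2; 1)
  P={1,4}:  v_{1} + v_{4} = v_{5} ; sig = (2; 1)
  P={2,5}:  v_{2} + v_{5} = v_{0} ; sig = (2; 1)
  P={3,4}:  v_{3} + v_{4} = v_{0} ; sig = (2; 1)
  P={2,4}:  v_{2} + v_{4} = 2·v_{0} ; sig = (2; 2)

so the primitive-relation signature multiset is
    (2; —)
    (2; —)
    (2; 1)
    (2; 1)
    (2; 1)
    (2; 1)
    (2; 1)
    (2; 1)
    (2; 2)


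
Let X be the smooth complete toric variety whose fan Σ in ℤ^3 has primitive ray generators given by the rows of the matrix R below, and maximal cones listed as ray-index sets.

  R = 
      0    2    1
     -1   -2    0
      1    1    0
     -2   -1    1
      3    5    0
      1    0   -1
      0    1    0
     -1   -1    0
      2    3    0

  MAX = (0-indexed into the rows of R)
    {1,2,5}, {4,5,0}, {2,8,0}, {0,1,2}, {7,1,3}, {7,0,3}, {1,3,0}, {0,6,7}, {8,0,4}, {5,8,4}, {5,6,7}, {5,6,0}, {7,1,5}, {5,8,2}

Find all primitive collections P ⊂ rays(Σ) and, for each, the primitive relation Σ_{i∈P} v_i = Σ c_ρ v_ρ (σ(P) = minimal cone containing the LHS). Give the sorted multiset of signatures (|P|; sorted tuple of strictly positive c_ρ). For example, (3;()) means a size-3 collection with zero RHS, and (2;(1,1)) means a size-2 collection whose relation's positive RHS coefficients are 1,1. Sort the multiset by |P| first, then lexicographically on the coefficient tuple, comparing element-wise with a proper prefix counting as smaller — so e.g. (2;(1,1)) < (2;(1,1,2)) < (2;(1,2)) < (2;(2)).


Primitive collections (20):

  P = {2,7}:  v_{2} + v_{7} = 0  →  sig = (2;())
  P = {1,4}:  v_{1} + v_{4} = v_{8}  →  sig = (2;(1))
  P = {1,6}:  v_{1} + v_{6} = v_{7}  →  sig = (2;(1))
  P = {1,8}:  v_{1} + v_{8} = v_{2}  →  sig = (2;(1))
  P = {3,5}:  v_{3} + v_{5} = v_{7}  →  sig = (2;(1))
  P = {3,8}:  v_{3} + v_{8} = v_{0}  →  sig = (2;(1))
  P = {2,3}:  v_{2} + v_{3} = v_{0} + v_{1}  →  sig = (2;(1,1))
  P = {2,6}:  v_{2} + v_{6} = v_{0} + v_{5}  →  sig = (2;(1,1))
  P = {7,8}:  v_{7} + v_{8} = v_{0} + v_{5}  →  sig = (2;(1,1))
  P = {3,4}:  v_{3} + v_{4} = 2·v_{0} + v_{5}  →  sig = (2;(1,2))
  P = {3,6}:  v_{3} + v_{6} = v_{0} + 2·v_{7}  →  sig = (2;(1,2))
  P = {2,4}:  v_{2} + v_{4} = 2·v_{8}  →  sig = (2;(2))
  P = {4,7}:  v_{4} + v_{7} = 2·v_{0} + 2·v_{5}  →  sig = (2;(2,2))
  P = {6,8}:  v_{6} + v_{8} = 2·v_{0} + 2·v_{5}  →  sig = (2;(2,2))
  P = {4,6}:  v_{4} + v_{6} = 3·v_{0} + 3·v_{5}  →  sig = (2;(3,3))
  P = {0,1,5}:  v_{0} + v_{1} + v_{5} = 0  →  sig = (3;())
  P = {0,1,7}:  v_{0} + v_{1} + v_{7} = v_{3}  →  sig = (3;(1))
  P = {0,2,5}:  v_{0} + v_{2} + v_{5} = v_{8}  →  sig = (3;(1))
  P = {0,5,7}:  v_{0} + v_{5} + v_{7} = v_{6}  →  sig = (3;(1))
  P = {0,5,8}:  v_{0} + v_{5} + v_{8} = v_{4}  →  sig = (3;(1))

Sorted signature multiset PRS(X):
[(2;()), (2;(1)), (2;(1)), (2;(1)), (2;(1)), (2;(1)), (2;(1,1)), (2;(1,1)), (2;(1,1)), (2;(1,2)), (2;(1,2)), (2;(2)), (2;(2,2)), (2;(2,2)), (2;(3,3)), (3;()), (3;(1)), (3;(1)), (3;(1)), (3;(1))]


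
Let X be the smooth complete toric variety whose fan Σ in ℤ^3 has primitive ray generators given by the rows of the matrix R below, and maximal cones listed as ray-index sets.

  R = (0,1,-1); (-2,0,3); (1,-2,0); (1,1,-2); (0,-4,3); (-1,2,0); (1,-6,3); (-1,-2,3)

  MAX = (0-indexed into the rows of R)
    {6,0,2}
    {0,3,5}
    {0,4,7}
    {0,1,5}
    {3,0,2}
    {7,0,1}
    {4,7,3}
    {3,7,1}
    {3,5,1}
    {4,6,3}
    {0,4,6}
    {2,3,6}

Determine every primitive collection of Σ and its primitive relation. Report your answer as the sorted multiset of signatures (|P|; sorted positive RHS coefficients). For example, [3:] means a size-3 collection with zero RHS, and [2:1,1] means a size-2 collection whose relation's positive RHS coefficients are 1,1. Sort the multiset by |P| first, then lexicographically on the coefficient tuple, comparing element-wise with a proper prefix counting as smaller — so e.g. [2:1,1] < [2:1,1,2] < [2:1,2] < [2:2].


The 14 primitive collections of Σ (r=8, n=3):

  {2,5}:  v_{2} + v_{5} = 0  ⇒ sig = [2:]
  {1,2}:  v_{1} + v_{2} = v_{7}  ⇒ sig = [2:1]
  {2,4}:  v_{2} + v_{4} = v_{6}  ⇒ sig = [2:1]
  {2,7}:  v_{2} + v_{7} = v_{4}  ⇒ sig = [2:1]
  {4,5}:  v_{4} + v_{5} = v_{7}  ⇒ sig = [2:1]
  {5,6}:  v_{5} + v_{6} = v_{4}  ⇒ sig = [2:1]
  {5,7}:  v_{5} + v_{7} = v_{1}  ⇒ sig = [2:1]
  {1,6}:  v_{1} + v_{6} = v_{4} + v_{7}  ⇒ sig = [2:1,1]
  {1,4}:  v_{1} + v_{4} = 2·v_{7}  ⇒ sig = [2:2]
  {6,7}:  v_{6} + v_{7} = 2·v_{4}  ⇒ sig = [2:2]
  {0,3,7}:  v_{0} + v_{3} + v_{7} = 0  ⇒ sig = [3:]
  {0,1,3}:  v_{0} + v_{1} + v_{3} = v_{5}  ⇒ sig = [3:1]
  {0,3,4}:  v_{0} + v_{3} + v_{4} = v_{2}  ⇒ sig = [3:1]
  {0,3,6}:  v_{0} + v_{3} + v_{6} = 2·v_{2}  ⇒ sig = [3:2]

Hence PRS(X_Σ) =
    |P|=2: 10 collections, coeffs (), (1), (1), (1), (1), (1), (1), (1,1), (2), (2)
    |P|=3: 4 collections, coeffs (), (1), (1), (2)


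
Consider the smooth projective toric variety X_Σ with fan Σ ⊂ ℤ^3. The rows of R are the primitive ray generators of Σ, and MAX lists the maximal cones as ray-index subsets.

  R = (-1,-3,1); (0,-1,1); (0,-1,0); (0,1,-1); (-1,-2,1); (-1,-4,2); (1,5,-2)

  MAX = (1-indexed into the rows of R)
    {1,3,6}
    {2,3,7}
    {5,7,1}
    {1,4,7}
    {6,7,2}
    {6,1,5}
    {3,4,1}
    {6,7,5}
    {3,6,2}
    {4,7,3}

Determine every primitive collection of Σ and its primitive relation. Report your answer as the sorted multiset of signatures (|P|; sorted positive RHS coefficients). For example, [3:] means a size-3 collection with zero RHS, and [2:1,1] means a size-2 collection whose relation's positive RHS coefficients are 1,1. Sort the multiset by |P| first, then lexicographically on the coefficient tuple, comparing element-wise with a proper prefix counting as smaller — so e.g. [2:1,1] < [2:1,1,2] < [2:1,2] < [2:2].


Primitive collections (9):

  • {2,4}:  v_{2} + v_{4} = 0  ⟹  sig = [2:]
  • {1,2}:  v_{1} + v_{2} = v_{6}  ⟹  sig = [2:1]
  • {3,5}:  v_{3} + v_{5} = v_{1}  ⟹  sig = [2:1]
  • {4,6}:  v_{4} + v_{6} = v_{1}  ⟹  sig = [2:1]
  • {2,5}:  v_{2} + v_{5} = 2·v_{6} + v_{7}  ⟹  sig = [2:1,2]
  • {4,5}:  v_{4} + v_{5} = 2·v_{1} + v_{7}  ⟹  sig = [2:1,2]
  • {3,6,7}:  v_{3} + v_{6} + v_{7} = 0  ⟹  sig = [3:]
  • {1,3,7}:  v_{1} + v_{3} + v_{7} = v_{4}  ⟹  sig = [3:1]
  • {1,6,7}:  v_{1} + v_{6} + v_{7} = v_{5}  ⟹  sig = [3:1]

Hence PRS(X_Σ) =
    [2:]
    [2:1]
    [2:1]
    [2:1]
    [2:1,2]
    [2:1,2]
    [3:]
    [3:1]
    [3:1]


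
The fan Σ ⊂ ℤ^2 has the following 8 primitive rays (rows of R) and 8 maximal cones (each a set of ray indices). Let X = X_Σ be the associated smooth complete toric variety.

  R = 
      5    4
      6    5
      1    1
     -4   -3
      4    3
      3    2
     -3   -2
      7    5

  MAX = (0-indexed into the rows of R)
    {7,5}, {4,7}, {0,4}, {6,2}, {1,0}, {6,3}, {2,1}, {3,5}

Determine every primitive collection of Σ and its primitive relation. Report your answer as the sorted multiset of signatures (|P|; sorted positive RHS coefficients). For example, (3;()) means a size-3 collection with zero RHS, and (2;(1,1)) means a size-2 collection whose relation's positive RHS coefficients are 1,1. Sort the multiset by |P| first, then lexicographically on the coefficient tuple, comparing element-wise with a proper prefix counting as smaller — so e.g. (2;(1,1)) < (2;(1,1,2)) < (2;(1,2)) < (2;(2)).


The 20 primitive collections of Σ (r=8, n=2):

  {3,4}:  v_{3} + v_{4} = 0  →  sig = (2;())
  {5,6}:  v_{5} + v_{6} = 0  →  sig = (2;())
  {0,2}:  v_{0} + v_{2} = v_{1}  →  sig = (2;(1))
  {0,3}:  v_{0} + v_{3} = v_{2}  →  sig = (2;(1))
  {2,3}:  v_{2} + v_{3} = v_{6}  →  sig = (2;(1))
  {2,4}:  v_{2} + v_{4} = v_{0}  →  sig = (2;(1))
  {2,5}:  v_{2} + v_{5} = v_{4}  →  sig = (2;(1))
  {3,7}:  v_{3} + v_{7} = v_{5}  →  sig = (2;(1))
  {4,5}:  v_{4} + v_{5} = v_{7}  →  sig = (2;(1))
  {4,6}:  v_{4} + v_{6} = v_{2}  →  sig = (2;(1))
  {6,7}:  v_{6} + v_{7} = v_{4}  →  sig = (2;(1))
  {1,5}:  v_{1} + v_{5} = v_{0} + v_{4}  →  sig = (2;(1,1))
  {1,7}:  v_{1} + v_{7} = v_{0} + 2·v_{4}  →  sig = (2;(1,2))
  {0,5}:  v_{0} + v_{5} = 2·v_{4}  →  sig = (2;(2))
  {0,6}:  v_{0} + v_{6} = 2·v_{2}  →  sig = (2;(2))
  {1,3}:  v_{1} + v_{3} = 2·v_{2}  →  sig = (2;(2))
  {1,4}:  v_{1} + v_{4} = 2·v_{0}  →  sig = (2;(2))
  {2,7}:  v_{2} + v_{7} = 2·v_{4}  →  sig = (2;(2))
  {0,7}:  v_{0} + v_{7} = 3·v_{4}  →  sig = (2;(3))
  {1,6}:  v_{1} + v_{6} = 3·v_{2}  →  sig = (2;(3))

Sorted signature multiset PRS(X):
    |P|=2: 20 collections, coeffs (), (), (1), (1), (1), (1), (1), (1), (1), (1), (1), (1,1), (1,2), (2), (2), (2), (2), (2), (3), (3)


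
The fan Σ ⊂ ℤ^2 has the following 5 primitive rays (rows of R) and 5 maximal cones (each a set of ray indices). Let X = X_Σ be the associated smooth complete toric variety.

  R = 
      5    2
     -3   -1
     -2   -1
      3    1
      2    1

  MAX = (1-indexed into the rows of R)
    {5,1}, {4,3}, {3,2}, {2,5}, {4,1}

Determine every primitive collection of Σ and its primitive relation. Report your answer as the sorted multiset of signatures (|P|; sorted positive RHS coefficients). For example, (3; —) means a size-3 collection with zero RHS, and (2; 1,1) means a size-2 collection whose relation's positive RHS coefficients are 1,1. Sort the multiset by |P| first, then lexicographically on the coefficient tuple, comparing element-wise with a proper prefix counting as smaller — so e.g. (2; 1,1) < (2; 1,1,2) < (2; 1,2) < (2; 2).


5 minimal non-faces of Δ(Σ) (on 5 rays):

  • {2,4}:  v_{2} + v_{4} = 0  →  sig = (2; —)
  • {3,5}:  v_{3} + v_{5} = 0  →  sig = (2; —)
  • {1,2}:  v_{1} + v_{2} = v_{5}  →  sig = (2; 1)
  • {1,3}:  v_{1} + v_{3} = v_{4}  →  sig = (2; 1)
  • {4,5}:  v_{4} + v_{5} = v_{1}  →  sig = (2; 1)

Sorted signature multiset PRS(X):
    (2; —)
    (2; —)
    (2; 1)
    (2; 1)
    (2; 1)


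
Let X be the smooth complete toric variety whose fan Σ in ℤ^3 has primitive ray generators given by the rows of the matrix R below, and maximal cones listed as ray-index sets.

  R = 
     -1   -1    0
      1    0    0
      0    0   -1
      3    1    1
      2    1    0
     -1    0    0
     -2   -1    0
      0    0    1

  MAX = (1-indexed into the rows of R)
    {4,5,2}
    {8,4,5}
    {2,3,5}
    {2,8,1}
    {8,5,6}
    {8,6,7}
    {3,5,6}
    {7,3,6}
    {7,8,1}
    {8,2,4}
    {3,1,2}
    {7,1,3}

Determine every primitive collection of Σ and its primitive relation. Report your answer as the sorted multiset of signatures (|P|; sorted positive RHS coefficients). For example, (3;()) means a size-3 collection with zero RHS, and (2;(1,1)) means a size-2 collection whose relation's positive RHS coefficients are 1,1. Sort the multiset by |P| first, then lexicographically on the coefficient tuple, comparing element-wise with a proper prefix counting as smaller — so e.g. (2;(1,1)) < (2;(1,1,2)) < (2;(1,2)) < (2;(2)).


Σ has 11 primitive collections:

  {2,6}:  v_{2} + v_{6} = 0 — sig = (2;())
  {3,8}:  v_{3} + v_{8} = 0 — sig = (2;())
  {5,7}:  v_{5} + v_{7} = 0 — sig = (2;())
  {1,5}:  v_{1} + v_{5} = v_{2} — sig = (2;(1))
  {1,6}:  v_{1} + v_{6} = v_{7} — sig = (2;(1))
  {2,7}:  v_{2} + v_{7} = v_{1} — sig = (2;(1))
  {3,4}:  v_{3} + v_{4} = v_{2} + v_{5} — sig = (2;(1,1))
  {4,6}:  v_{4} + v_{6} = v_{5} + v_{8} — sig = (2;(1,1))
  {4,7}:  v_{4} + v_{7} = v_{2} + v_{8} — sig = (2;(1,1))
  {1,4}:  v_{1} + v_{4} = 2·v_{2} + v_{8} — sig = (2;(1,2))
  {2,5,8}:  v_{2} + v_{5} + v_{8} = v_{4} — sig = (3;(1))

so the primitive-relation signature multiset is
    (2;())
    (2;())
    (2;())
    (2;(1))
    (2;(1))
    (2;(1))
    (2;(1,1))
    (2;(1,1))
    (2;(1,1))
    (2;(1,2))
    (3;(1))


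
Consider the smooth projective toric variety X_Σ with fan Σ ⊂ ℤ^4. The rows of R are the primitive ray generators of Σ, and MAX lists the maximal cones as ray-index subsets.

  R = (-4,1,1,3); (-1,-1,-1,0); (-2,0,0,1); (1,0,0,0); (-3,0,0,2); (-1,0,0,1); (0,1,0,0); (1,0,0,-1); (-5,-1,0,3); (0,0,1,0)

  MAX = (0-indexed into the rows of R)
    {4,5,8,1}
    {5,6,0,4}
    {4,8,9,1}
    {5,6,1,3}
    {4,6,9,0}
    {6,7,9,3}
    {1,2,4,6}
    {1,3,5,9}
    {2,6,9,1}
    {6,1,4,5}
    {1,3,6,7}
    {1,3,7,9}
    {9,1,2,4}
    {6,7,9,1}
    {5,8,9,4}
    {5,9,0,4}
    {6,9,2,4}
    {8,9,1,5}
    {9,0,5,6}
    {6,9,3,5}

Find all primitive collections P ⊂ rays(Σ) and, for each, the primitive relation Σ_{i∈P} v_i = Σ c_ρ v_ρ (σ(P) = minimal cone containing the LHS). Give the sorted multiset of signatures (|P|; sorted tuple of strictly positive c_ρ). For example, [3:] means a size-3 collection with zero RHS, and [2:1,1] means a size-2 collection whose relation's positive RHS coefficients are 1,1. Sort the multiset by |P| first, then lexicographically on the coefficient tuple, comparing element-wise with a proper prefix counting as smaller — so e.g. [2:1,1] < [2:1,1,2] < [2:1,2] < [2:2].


Primitive collections (20):

  P={5,7}:  v_{5} + v_{7} = 0  ⇒ sig = [2:]
  P={2,3}:  v_{2} + v_{3} = v_{5}  ⇒ sig = [2:1]
  P={2,5}:  v_{2} + v_{5} = v_{4}  ⇒ sig = [2:1]
  P={4,7}:  v_{4} + v_{7} = v_{2}  ⇒ sig = [2:1]
  P={0,1}:  v_{0} + v_{1} = v_{2} + v_{4}  ⇒ sig = [2:1,1]
  P={6,8}:  v_{6} + v_{8} = v_{2} + v_{4}  ⇒ sig = [2:1,1]
  P={0,7}:  v_{0} + v_{7} = v_{4} + v_{6} + v_{9}  ⇒ sig = [2:1,1,1]
  P={2,7}:  v_{2} + v_{7} = v_{1} + v_{6} + v_{9}  ⇒ sig = [2:1,1,1]
  P={7,8}:  v_{7} + v_{8} = v_{1} + v_{4} + v_{9}  ⇒ sig = [2:1,1,1]
  P={0,2}:  v_{0} + v_{2} = 2·v_{4} + v_{6} + v_{9}  ⇒ sig = [2:1,1,2]
  P={2,8}:  v_{2} + v_{8} = v_{1} + 2·v_{4} + v_{9}  ⇒ sig = [2:1,1,2]
  P={0,3}:  v_{0} + v_{3} = 3·v_{5} + v_{6} + v_{9}  ⇒ sig = [2:1,1,3]
  P={3,8}:  v_{3} + v_{8} = v_{1} + 3·v_{5} + v_{9}  ⇒ sig = [2:1,1,3]
  P={0,8}:  v_{0} + v_{8} = 3·v_{4} + v_{9}  ⇒ sig = [2:1,3]
  P={3,4}:  v_{3} + v_{4} = 2·v_{5}  ⇒ sig = [2:2]
  P={1,3,6,9}:  v_{1} + v_{3} + v_{6} + v_{9} = 0  ⇒ sig = [4:]
  P={1,4,5,9}:  v_{1} + v_{4} + v_{5} + v_{9} = v_{8}  ⇒ sig = [4:1]
  P={1,5,6,9}:  v_{1} + v_{5} + v_{6} + v_{9} = v_{2}  ⇒ sig = [4:1]
  P={4,5,6,9}:  v_{4} + v_{5} + v_{6} + v_{9} = v_{0}  ⇒ sig = [4:1]
  P={1,4,6,9}:  v_{1} + v_{4} + v_{6} + v_{9} = 2·v_{2}  ⇒ sig = [4:2]

Sorted signature multiset PRS(X):
{ [2:],  [2:1] ×3,  [2:1,1] ×2,  [2:1,1,1] ×3,  [2:1,1,2] ×2,  [2:1,1,3] ×2,  [2:1,3],  [2:2],  [4:],  [4:1] ×3,  [4:2] }
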